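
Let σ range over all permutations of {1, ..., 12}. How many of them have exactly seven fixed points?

34848

Choose which 7 of the 12 are fixed: C(12,7) = 792.
The other 5 form a derangement: !5 = 44.
Total: 792 × 44 = 34848.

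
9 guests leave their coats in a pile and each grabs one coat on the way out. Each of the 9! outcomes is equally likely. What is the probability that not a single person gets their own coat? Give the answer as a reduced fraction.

Favorable outcomes: !9 = 133496.
Total outcomes: 9! = 362880.
Probability = 133496/362880 = 16687/45360.

16687/45360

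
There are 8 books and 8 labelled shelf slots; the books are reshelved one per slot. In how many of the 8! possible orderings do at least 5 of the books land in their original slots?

141

Sum C(8,i)·!(8-i) for i = 5..8:
  i=5: C(8,5)·!3 = 56·2 = 112
  i=6: C(8,6)·!2 = 28·1 = 28
  i=7: C(8,7)·!1 = 8·0 = 0
  i=8: C(8,8)·!0 = 1·1 = 1
Total = 141.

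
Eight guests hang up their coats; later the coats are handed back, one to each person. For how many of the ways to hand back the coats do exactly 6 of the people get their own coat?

28

Choose which 6 of the 8 are fixed: C(8,6) = 28.
The remaining 2 must be deranged: !2 = 1.
Total: 28 × 1 = 28.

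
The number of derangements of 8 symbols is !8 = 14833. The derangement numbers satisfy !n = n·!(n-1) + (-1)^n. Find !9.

!9 = 9·14833 - 1 = 133496.

133496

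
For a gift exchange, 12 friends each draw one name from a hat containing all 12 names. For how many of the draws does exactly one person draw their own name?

176214840

Choose which one of the 12 is fixed: C(12,1) = 12.
The other 11 form a derangement: !11 = 14684570.
Total: 12 × 14684570 = 176214840.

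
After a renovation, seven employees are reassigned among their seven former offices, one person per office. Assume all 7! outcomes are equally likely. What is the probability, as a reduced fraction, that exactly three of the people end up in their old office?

Favorable outcomes: C(7,3)·!4 = 35·9 = 315.
Total outcomes: 7! = 5040.
Probability = 315/5040 = 1/16.

1/16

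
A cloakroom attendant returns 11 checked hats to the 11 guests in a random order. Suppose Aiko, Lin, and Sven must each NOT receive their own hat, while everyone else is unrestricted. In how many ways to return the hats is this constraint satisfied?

30078720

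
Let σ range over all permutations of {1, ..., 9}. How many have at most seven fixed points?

# with exactly i fixed is C(9,i)·!(9-i); sum over i=0..7:
  i=0: C(9,0)·!9 = 1·133496 = 133496
  i=1: C(9,1)·!8 = 9·14833 = 133497
  i=2: C(9,2)·!7 = 36·1854 = 66744
  i=3: C(9,3)·!6 = 84·265 = 22260
  i=4: C(9,4)·!5 = 126·44 = 5544
  i=5: C(9,5)·!4 = 126·9 = 1134
  i=6: C(9,6)·!3 = 84·2 = 168
  i=7: C(9,7)·!2 = 36·1 = 36
Total = 362879.

362879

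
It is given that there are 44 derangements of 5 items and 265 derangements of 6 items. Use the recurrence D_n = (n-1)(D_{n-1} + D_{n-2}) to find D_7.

1854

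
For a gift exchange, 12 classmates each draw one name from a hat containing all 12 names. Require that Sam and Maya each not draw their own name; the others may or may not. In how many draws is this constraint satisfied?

402796800

Inclusion-exclusion on the 2 forbidden self-matches:
Σ_{j=0}^{2} (-1)^j C(2,j)(12-j)!
= C(2,0)·12! - C(2,1)·11! + C(2,2)·10!
= 479001600 - 79833600 + 3628800
= 402796800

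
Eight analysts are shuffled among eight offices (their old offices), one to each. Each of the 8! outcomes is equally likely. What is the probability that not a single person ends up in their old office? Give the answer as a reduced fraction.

2119/5760

Favorable outcomes: !8 = 14833.
Total outcomes: 8! = 40320.
Probability = 14833/40320 = 2119/5760.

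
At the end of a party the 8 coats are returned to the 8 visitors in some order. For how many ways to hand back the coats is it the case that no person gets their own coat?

14833

The subfactorial !8 = [8!/e] (nearest integer).
8! = 40320, and 40320/e ≈ 14832.90, so !8 = 14833.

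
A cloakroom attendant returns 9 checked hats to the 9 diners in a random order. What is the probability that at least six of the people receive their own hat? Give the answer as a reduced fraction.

Favorable outcomes: Σ_{i≥6} C(9,i)·!(9-i) = 84·2 + 36·1 + 9·0 + 1·1 = 205.
Total outcomes: 9! = 362880.
Probability = 205/362880 = 41/72576.

41/72576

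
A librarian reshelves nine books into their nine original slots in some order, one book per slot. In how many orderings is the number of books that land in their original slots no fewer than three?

29143

Sum C(9,i)·!(9-i) for i = 3..9:
  i=3: C(9,3)·!6 = 84·265 = 22260
  i=4: C(9,4)·!5 = 126·44 = 5544
  i=5: C(9,5)·!4 = 126·9 = 1134
  i=6: C(9,6)·!3 = 84·2 = 168
  i=7: C(9,7)·!2 = 36·1 = 36
  i=8: C(9,8)·!1 = 9·0 = 0
  i=9: C(9,9)·!0 = 1·1 = 1
Total = 29143.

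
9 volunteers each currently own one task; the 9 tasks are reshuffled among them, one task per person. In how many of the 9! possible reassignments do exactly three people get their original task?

22260

Pick the 3 fixed positions: C(9,3) = 84 ways.
The other 6 form a derangement: !6 = 265.
Total: 84 × 265 = 22260.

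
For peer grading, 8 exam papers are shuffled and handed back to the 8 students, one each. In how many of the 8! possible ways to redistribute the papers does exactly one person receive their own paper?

14832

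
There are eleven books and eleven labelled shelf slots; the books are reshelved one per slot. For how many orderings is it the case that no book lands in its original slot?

14684570

The subfactorial !11 = [11!/e] (nearest integer).
11! = 39916800, and 39916800/e ≈ 14684570.08, so !11 = 14684570.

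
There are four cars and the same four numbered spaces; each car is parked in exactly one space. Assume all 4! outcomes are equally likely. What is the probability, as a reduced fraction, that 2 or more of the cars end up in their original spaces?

7/24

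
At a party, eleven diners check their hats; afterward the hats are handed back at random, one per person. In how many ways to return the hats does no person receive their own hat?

14684570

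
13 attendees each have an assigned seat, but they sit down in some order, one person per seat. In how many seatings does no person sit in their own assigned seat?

2290792932

The number of derangements of 13 is !13 = Σ_{k=0}^{13} (-1)^k·13!/k!
= 13! - 13!/1! + 13!/2! - 13!/3! + 13!/4! - 13!/5! + 13!/6! - 13!/7! + 13!/8! - 13!/9! + 13!/10! - 13!/11! + 13!/12! - 13!/13!
= 6227020800 - 6227020800 + 3113510400 - 1037836800 + 259459200 - 51891840 + 8648640 - 1235520 + 154440 - 17160 + 1716 - 156 + 13 - 1
= 2290792932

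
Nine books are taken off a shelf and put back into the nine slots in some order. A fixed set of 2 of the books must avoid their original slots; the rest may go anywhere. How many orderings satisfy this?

Inclusion-exclusion on the 2 forbidden self-matches:
Σ_{j=0}^{2} (-1)^j C(2,j)(9-j)!
= C(2,0)·9! - C(2,1)·8! + C(2,2)·7!
= 362880 - 80640 + 5040
= 287280

287280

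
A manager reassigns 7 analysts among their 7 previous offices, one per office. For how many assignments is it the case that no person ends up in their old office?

1854

Use !n = (n-1)(!(n-1) + !(n-2)).
!7 = 6·(265 + 44) = 6·309 = 1854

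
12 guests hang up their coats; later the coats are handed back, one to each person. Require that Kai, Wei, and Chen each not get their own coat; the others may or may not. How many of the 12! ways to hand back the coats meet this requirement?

Inclusion-exclusion on the 3 forbidden self-matches:
Σ_{j=0}^{3} (-1)^j C(3,j)(12-j)!
= C(3,0)·12! - C(3,1)·11! + C(3,2)·10! - C(3,3)·9!
= 479001600 - 119750400 + 10886400 - 362880
= 369774720

369774720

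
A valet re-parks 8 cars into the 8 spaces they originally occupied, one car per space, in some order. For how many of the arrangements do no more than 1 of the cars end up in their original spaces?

Sum C(8,i)·!(8-i) for i = 0..1:
  i=0: C(8,0)·!8 = 1·14833 = 14833
  i=1: C(8,1)·!7 = 8·1854 = 14832
Total = 29665.

29665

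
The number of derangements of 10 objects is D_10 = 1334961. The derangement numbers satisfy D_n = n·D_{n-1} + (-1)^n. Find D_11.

14684570

D_11 = 11·1334961 - 1 = 14684570.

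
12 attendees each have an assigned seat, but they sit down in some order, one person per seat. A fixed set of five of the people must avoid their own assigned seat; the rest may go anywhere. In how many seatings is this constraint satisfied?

312273360

Inclusion-exclusion on the 5 forbidden self-matches:
Σ_{j=0}^{5} (-1)^j C(5,j)(12-j)!
= C(5,0)·12! - C(5,1)·11! + C(5,2)·10! - C(5,3)·9! + C(5,4)·8! - C(5,5)·7!
= 479001600 - 199584000 + 36288000 - 3628800 + 201600 - 5040
= 312273360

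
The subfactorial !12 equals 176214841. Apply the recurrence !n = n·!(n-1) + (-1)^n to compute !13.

2290792932

!13 = 13·176214841 - 1 = 2290792932.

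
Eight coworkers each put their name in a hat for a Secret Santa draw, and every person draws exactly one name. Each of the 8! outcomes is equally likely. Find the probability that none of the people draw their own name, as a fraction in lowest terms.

2119/5760

Favorable outcomes: !8 = 14833.
Total outcomes: 8! = 40320.
Probability = 14833/40320 = 2119/5760.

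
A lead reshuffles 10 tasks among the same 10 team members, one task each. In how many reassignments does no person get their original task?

1334961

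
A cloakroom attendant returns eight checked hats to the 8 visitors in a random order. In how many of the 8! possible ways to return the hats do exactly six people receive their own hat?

28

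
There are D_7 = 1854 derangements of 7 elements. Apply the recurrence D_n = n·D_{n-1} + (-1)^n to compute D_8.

14833

D_8 = 8·1854 + 1 = 14833.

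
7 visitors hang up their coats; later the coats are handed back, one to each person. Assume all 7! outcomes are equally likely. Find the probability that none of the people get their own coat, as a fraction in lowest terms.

Favorable outcomes: !7 = 1854.
Total outcomes: 7! = 5040.
Probability = 1854/5040 = 103/280.

103/280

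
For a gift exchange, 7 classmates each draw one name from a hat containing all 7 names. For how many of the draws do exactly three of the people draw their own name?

Pick the 3 fixed positions: C(7,3) = 35 ways.
The remaining 4 must be deranged: !4 = 9.
Total: 35 × 9 = 315.

315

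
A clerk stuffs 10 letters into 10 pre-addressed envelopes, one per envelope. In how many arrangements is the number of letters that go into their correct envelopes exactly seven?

240

Pick the 7 fixed positions: C(10,7) = 120 ways.
The remaining 3 must be deranged: !3 = 2.
Total: 120 × 2 = 240.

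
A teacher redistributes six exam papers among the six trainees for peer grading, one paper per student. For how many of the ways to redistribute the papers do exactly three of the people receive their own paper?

40

Choose which 3 of the 6 are fixed: C(6,3) = 20.
The remaining 3 must be deranged: !3 = 2.
Total: 20 × 2 = 40.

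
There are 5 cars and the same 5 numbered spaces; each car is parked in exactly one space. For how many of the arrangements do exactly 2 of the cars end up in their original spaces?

20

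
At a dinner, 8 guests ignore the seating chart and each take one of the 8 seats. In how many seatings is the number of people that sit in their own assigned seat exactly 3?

2464

Choose which 3 of the 8 are fixed: C(8,3) = 56.
The other 5 form a derangement: !5 = 44.
Total: 56 × 44 = 2464.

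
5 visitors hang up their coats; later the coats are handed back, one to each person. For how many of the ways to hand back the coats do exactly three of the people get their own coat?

10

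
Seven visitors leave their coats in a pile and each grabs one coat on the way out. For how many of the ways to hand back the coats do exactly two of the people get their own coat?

Choose which 2 of the 7 are fixed: C(7,2) = 21.
The other 5 form a derangement: !5 = 44.
Total: 21 × 44 = 924.

924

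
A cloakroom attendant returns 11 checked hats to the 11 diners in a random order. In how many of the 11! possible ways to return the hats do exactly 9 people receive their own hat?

55

Pick the 9 fixed positions: C(11,9) = 55 ways.
The other 2 form a derangement: !2 = 1.
Total: 55 × 1 = 55.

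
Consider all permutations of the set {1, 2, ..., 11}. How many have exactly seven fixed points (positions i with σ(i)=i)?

Pick the 7 fixed positions: C(11,7) = 330 ways.
The remaining 4 must be deranged: !4 = 9.
Total: 330 × 9 = 2970.

2970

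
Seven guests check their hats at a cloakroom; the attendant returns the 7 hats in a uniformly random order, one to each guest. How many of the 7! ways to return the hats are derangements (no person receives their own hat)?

1854

The number of derangements of 7 is !7 = Σ_{k=0}^{7} (-1)^k·7!/k!
= 7! - 7!/1! + 7!/2! - 7!/3! + 7!/4! - 7!/5! + 7!/6! - 7!/7!
= 5040 - 5040 + 2520 - 840 + 210 - 42 + 7 - 1
= 1854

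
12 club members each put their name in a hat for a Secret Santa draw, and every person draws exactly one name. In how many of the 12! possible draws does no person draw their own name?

176214841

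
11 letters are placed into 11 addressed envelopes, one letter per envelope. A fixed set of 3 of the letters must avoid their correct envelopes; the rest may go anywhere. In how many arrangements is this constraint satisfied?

30078720

Let A_j be the event that the j-th constrained one is fixed. By inclusion-exclusion over the 3 events:
Σ_{j=0}^{3} (-1)^j C(3,j)(11-j)!
= C(3,0)·11! - C(3,1)·10! + C(3,2)·9! - C(3,3)·8!
= 39916800 - 10886400 + 1088640 - 40320
= 30078720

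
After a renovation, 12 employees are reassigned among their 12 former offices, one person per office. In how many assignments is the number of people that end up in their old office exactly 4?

Choose which 4 of the 12 are fixed: C(12,4) = 495.
The other 8 form a derangement: !8 = 14833.
Total: 495 × 14833 = 7342335.

7342335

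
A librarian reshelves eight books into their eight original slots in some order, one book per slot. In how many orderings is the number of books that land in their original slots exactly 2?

7420

Pick the 2 fixed positions: C(8,2) = 28 ways.
The remaining 6 must be deranged: !6 = 265.
Total: 28 × 265 = 7420.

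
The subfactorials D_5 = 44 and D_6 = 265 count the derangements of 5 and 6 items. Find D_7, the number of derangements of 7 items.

1854

D_7 = (7-1)·(D_6 + D_5) = 6·(265 + 44) = 6·309 = 1854.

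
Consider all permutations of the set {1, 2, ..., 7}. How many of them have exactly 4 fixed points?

70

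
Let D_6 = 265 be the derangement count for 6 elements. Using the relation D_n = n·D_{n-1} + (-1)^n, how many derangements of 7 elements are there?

1854

D_7 = 7·265 - 1 = 1854.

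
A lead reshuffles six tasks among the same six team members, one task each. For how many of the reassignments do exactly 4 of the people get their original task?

Pick the 4 fixed positions: C(6,4) = 15 ways.
The other 2 form a derangement: !2 = 1.
Total: 15 × 1 = 15.

15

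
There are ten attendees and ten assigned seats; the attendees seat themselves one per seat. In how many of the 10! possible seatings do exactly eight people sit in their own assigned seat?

45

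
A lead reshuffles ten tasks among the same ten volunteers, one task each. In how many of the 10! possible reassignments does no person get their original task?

1334961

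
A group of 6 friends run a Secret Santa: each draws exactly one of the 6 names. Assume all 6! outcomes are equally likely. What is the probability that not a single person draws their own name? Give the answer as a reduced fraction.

53/144

Favorable outcomes: !6 = 265.
Total outcomes: 6! = 720.
Probability = 265/720 = 53/144.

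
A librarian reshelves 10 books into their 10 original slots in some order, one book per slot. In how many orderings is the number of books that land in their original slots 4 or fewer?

3615536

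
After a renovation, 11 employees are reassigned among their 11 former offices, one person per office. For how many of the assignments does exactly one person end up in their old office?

Pick the single fixed position: C(11,1) = 11 ways.
The remaining 10 must be deranged: !10 = 1334961.
Total: 11 × 1334961 = 14684571.

14684571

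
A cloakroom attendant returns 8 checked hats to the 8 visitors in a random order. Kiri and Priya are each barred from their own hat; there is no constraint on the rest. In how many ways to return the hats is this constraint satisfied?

30960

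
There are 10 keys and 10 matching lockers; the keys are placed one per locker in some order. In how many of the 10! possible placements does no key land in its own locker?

The subfactorial !10 = [10!/e] (nearest integer).
10! = 3628800, and 3628800/e ≈ 1334960.92, so !10 = 1334961.

1334961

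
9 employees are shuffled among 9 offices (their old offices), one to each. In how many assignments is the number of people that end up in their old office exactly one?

Choose which one of the 9 is fixed: C(9,1) = 9.
The other 8 form a derangement: !8 = 14833.
Total: 9 × 14833 = 133497.

133497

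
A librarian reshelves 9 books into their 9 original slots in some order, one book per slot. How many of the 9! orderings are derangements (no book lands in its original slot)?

133496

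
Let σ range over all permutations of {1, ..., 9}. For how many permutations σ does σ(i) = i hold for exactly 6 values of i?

Choose which 6 of the 9 are fixed: C(9,6) = 84.
The remaining 3 must be deranged: !3 = 2.
Total: 84 × 2 = 168.

168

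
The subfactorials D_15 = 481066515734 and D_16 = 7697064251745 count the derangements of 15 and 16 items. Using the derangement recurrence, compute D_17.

130850092279664

D_17 = (17-1)·(D_16 + D_15) = 16·(7697064251745 + 481066515734) = 16·8178130767479 = 130850092279664.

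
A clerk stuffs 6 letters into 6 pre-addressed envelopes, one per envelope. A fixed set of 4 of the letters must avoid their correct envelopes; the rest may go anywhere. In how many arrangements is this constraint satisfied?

Inclusion-exclusion on the 4 forbidden self-matches:
Σ_{j=0}^{4} (-1)^j C(4,j)(6-j)!
= C(4,0)·6! - C(4,1)·5! + C(4,2)·4! - C(4,3)·3! + C(4,4)·2!
= 720 - 480 + 144 - 24 + 2
= 362

362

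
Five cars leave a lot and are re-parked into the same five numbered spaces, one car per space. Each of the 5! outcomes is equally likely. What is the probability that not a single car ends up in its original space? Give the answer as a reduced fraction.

11/30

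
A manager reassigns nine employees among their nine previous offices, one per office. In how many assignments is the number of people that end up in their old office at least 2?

95887

# with exactly i fixed is C(9,i)·!(9-i); sum over i=2..9:
  i=2: C(9,2)·!7 = 36·1854 = 66744
  i=3: C(9,3)·!6 = 84·265 = 22260
  i=4: C(9,4)·!5 = 126·44 = 5544
  i=5: C(9,5)·!4 = 126·9 = 1134
  i=6: C(9,6)·!3 = 84·2 = 168
  i=7: C(9,7)·!2 = 36·1 = 36
  i=8: C(9,8)·!1 = 9·0 = 0
  i=9: C(9,9)·!0 = 1·1 = 1
Total = 95887.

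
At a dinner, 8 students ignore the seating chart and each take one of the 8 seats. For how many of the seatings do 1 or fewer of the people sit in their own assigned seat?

29665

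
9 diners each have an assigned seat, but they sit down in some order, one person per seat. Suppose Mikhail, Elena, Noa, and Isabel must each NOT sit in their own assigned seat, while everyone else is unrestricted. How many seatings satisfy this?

Inclusion-exclusion on the 4 forbidden self-matches:
Σ_{j=0}^{4} (-1)^j C(4,j)(9-j)!
= C(4,0)·9! - C(4,1)·8! + C(4,2)·7! - C(4,3)·6! + C(4,4)·5!
= 362880 - 161280 + 30240 - 2880 + 120
= 229080

229080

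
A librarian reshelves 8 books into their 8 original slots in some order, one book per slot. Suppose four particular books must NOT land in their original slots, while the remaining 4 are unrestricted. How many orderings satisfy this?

24024

Inclusion-exclusion on the 4 forbidden self-matches:
Σ_{j=0}^{4} (-1)^j C(4,j)(8-j)!
= C(4,0)·8! - C(4,1)·7! + C(4,2)·6! - C(4,3)·5! + C(4,4)·4!
= 40320 - 20160 + 4320 - 480 + 24
= 24024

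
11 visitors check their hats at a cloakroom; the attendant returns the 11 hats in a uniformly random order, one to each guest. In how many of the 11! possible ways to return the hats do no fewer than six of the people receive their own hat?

23684

Sum C(11,i)·!(11-i) for i = 6..11:
  i=6: C(11,6)·!5 = 462·44 = 20328
  i=7: C(11,7)·!4 = 330·9 = 2970
  i=8: C(11,8)·!3 = 165·2 = 330
  i=9: C(11,9)·!2 = 55·1 = 55
  i=10: C(11,10)·!1 = 11·0 = 0
  i=11: C(11,11)·!0 = 1·1 = 1
Total = 23684.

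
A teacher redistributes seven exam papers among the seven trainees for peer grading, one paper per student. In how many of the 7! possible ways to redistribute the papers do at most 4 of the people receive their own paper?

5018

Sum C(7,i)·!(7-i) for i = 0..4:
  i=0: C(7,0)·!7 = 1·1854 = 1854
  i=1: C(7,1)·!6 = 7·265 = 1855
  i=2: C(7,2)·!5 = 21·44 = 924
  i=3: C(7,3)·!4 = 35·9 = 315
  i=4: C(7,4)·!3 = 35·2 = 70
Total = 5018.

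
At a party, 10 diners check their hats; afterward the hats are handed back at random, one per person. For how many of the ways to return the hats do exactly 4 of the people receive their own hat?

Choose which 4 of the 10 are fixed: C(10,4) = 210.
The other 6 form a derangement: !6 = 265.
Total: 210 × 265 = 55650.

55650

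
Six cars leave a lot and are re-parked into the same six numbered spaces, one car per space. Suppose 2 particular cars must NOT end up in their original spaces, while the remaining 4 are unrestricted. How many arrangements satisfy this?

504

Let A_j be the event that the j-th constrained one is fixed. By inclusion-exclusion over the 2 events:
Σ_{j=0}^{2} (-1)^j C(2,j)(6-j)!
= C(2,0)·6! - C(2,1)·5! + C(2,2)·4!
= 720 - 240 + 24
= 504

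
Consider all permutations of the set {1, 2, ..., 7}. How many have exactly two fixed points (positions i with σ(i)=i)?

924

Pick the 2 fixed positions: C(7,2) = 21 ways.
The remaining 5 must be deranged: !5 = 44.
Total: 21 × 44 = 924.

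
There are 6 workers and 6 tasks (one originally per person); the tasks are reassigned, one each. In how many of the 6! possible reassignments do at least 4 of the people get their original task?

16

# with exactly i fixed is C(6,i)·!(6-i); sum over i=4..6:
  i=4: C(6,4)·!2 = 15·1 = 15
  i=5: C(6,5)·!1 = 6·0 = 0
  i=6: C(6,6)·!0 = 1·1 = 1
Total = 16.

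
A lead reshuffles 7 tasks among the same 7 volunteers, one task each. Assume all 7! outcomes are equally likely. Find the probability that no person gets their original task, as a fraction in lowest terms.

103/280

Favorable outcomes: !7 = 1854.
Total outcomes: 7! = 5040.
Probability = 1854/5040 = 103/280.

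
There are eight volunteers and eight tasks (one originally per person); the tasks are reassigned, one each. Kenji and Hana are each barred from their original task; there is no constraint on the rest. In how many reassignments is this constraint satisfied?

Let A_j be the event that the j-th constrained one is fixed. By inclusion-exclusion over the 2 events:
Σ_{j=0}^{2} (-1)^j C(2,j)(8-j)!
= C(2,0)·8! - C(2,1)·7! + C(2,2)·6!
= 40320 - 10080 + 720
= 30960

30960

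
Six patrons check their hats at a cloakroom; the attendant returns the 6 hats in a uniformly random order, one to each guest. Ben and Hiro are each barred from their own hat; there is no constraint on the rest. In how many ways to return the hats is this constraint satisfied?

504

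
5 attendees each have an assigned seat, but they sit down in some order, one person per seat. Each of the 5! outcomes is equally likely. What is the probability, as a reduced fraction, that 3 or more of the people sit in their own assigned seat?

Favorable outcomes: Σ_{i≥3} C(5,i)·!(5-i) = 10·1 + 5·0 + 1·1 = 11.
Total outcomes: 5! = 120.
Probability = 11/120 = 11/120.

11/120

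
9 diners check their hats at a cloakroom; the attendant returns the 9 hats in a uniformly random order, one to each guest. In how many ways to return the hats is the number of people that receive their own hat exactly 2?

Choose which 2 of the 9 are fixed: C(9,2) = 36.
The other 7 form a derangement: !7 = 1854.
Total: 36 × 1854 = 66744.

66744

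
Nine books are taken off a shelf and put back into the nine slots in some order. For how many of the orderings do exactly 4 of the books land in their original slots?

5544

Choose which 4 of the 9 are fixed: C(9,4) = 126.
The remaining 5 must be deranged: !5 = 44.
Total: 126 × 44 = 5544.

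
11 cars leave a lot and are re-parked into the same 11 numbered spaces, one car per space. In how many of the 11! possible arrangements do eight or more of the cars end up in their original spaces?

Sum C(11,i)·!(11-i) for i = 8..11:
  i=8: C(11,8)·!3 = 165·2 = 330
  i=9: C(11,9)·!2 = 55·1 = 55
  i=10: C(11,10)·!1 = 11·0 = 0
  i=11: C(11,11)·!0 = 1·1 = 1
Total = 386.

386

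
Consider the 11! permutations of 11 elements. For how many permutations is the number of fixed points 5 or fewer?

Sum C(11,i)·!(11-i) for i = 0..5:
  i=0: C(11,0)·!11 = 1·14684570 = 14684570
  i=1: C(11,1)·!10 = 11·1334961 = 14684571
  i=2: C(11,2)·!9 = 55·133496 = 7342280
  i=3: C(11,3)·!8 = 165·14833 = 2447445
  i=4: C(11,4)·!7 = 330·1854 = 611820
  i=5: C(11,5)·!6 = 462·265 = 122430
Total = 39893116.

39893116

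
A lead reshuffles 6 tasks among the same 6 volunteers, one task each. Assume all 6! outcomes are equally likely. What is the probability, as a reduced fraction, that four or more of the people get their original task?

1/45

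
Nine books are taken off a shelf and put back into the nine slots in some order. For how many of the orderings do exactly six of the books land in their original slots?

Pick the 6 fixed positions: C(9,6) = 84 ways.
The other 3 form a derangement: !3 = 2.
Total: 84 × 2 = 168.

168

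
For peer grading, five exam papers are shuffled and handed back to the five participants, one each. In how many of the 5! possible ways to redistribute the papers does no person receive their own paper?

44

Use !n = (n-1)(!(n-1) + !(n-2)).
!5 = 4·(9 + 2) = 4·11 = 44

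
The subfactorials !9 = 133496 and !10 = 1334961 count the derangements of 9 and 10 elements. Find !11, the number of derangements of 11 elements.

!11 = (11-1)·(!10 + !9) = 10·(1334961 + 133496) = 10·1468457 = 14684570.

14684570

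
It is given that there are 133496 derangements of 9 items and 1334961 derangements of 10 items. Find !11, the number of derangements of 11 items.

14684570

!11 = (11-1)·(!10 + !9) = 10·(1334961 + 133496) = 10·1468457 = 14684570.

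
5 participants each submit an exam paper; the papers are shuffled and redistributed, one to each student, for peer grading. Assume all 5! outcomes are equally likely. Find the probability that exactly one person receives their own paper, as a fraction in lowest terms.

3/8

Favorable outcomes: C(5,1)·!4 = 5·9 = 45.
Total outcomes: 5! = 120.
Probability = 45/120 = 3/8.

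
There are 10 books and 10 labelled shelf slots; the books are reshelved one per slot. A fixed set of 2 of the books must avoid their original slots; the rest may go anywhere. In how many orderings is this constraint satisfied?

2943360

Let A_j be the event that the j-th constrained one is fixed. By inclusion-exclusion over the 2 events:
Σ_{j=0}^{2} (-1)^j C(2,j)(10-j)!
= C(2,0)·10! - C(2,1)·9! + C(2,2)·8!
= 3628800 - 725760 + 40320
= 2943360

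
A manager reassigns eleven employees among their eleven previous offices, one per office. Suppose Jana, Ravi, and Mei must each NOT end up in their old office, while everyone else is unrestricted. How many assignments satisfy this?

30078720

Inclusion-exclusion on the 3 forbidden self-matches:
Σ_{j=0}^{3} (-1)^j C(3,j)(11-j)!
= C(3,0)·11! - C(3,1)·10! + C(3,2)·9! - C(3,3)·8!
= 39916800 - 10886400 + 1088640 - 40320
= 30078720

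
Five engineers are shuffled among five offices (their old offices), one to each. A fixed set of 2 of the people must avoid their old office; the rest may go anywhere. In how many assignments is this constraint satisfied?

78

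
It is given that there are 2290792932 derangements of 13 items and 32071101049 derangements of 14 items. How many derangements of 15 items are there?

D_15 = (15-1)·(D_14 + D_13) = 14·(32071101049 + 2290792932) = 14·34361893981 = 481066515734.

481066515734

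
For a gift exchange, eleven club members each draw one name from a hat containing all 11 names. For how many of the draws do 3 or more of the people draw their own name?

Sum C(11,i)·!(11-i) for i = 3..11:
  i=3: C(11,3)·!8 = 165·14833 = 2447445
  i=4: C(11,4)·!7 = 330·1854 = 611820
  i=5: C(11,5)·!6 = 462·265 = 122430
  i=6: C(11,6)·!5 = 462·44 = 20328
  i=7: C(11,7)·!4 = 330·9 = 2970
  i=8: C(11,8)·!3 = 165·2 = 330
  i=9: C(11,9)·!2 = 55·1 = 55
  i=10: C(11,10)·!1 = 11·0 = 0
  i=11: C(11,11)·!0 = 1·1 = 1
Total = 3205379.

3205379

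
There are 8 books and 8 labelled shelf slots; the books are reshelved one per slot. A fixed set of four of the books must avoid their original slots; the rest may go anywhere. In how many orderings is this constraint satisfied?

24024

Let A_j be the event that the j-th constrained one is fixed. By inclusion-exclusion over the 4 events:
Σ_{j=0}^{4} (-1)^j C(4,j)(8-j)!
= C(4,0)·8! - C(4,1)·7! + C(4,2)·6! - C(4,3)·5! + C(4,4)·4!
= 40320 - 20160 + 4320 - 480 + 24
= 24024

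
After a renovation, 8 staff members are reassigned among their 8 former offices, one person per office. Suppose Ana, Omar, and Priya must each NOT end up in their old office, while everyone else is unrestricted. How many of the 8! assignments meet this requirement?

27240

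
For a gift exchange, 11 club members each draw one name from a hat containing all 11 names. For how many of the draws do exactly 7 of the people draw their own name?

2970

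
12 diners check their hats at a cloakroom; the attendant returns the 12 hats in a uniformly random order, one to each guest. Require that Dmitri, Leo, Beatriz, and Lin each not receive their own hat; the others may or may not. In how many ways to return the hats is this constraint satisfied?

Let A_j be the event that the j-th constrained one is fixed. By inclusion-exclusion over the 4 events:
Σ_{j=0}^{4} (-1)^j C(4,j)(12-j)!
= C(4,0)·12! - C(4,1)·11! + C(4,2)·10! - C(4,3)·9! + C(4,4)·8!
= 479001600 - 159667200 + 21772800 - 1451520 + 40320
= 339696000

339696000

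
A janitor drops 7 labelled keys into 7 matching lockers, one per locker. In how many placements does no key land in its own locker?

Use !n = (n-1)(!(n-1) + !(n-2)).
!7 = 6·(265 + 44) = 6·309 = 1854

1854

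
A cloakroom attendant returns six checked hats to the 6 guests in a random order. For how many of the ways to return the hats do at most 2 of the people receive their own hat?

# with exactly i fixed is C(6,i)·!(6-i); sum over i=0..2:
  i=0: C(6,0)·!6 = 1·265 = 265
  i=1: C(6,1)·!5 = 6·44 = 264
  i=2: C(6,2)·!4 = 15·9 = 135
Total = 664.

664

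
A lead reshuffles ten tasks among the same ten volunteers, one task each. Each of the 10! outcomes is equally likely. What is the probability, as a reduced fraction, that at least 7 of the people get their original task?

143/1814400

Favorable outcomes: Σ_{i≥7} C(10,i)·!(10-i) = 120·2 + 45·1 + 10·0 + 1·1 = 286.
Total outcomes: 10! = 3628800.
Probability = 286/3628800 = 143/1814400.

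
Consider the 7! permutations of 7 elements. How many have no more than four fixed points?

5018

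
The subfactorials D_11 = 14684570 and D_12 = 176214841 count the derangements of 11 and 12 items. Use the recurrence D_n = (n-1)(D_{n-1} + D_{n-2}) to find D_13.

D_13 = (13-1)·(D_12 + D_11) = 12·(176214841 + 14684570) = 12·190899411 = 2290792932.

2290792932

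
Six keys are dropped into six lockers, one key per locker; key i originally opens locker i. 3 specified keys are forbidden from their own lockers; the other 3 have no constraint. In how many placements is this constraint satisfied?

426

Let A_j be the event that the j-th constrained one is fixed. By inclusion-exclusion over the 3 events:
Σ_{j=0}^{3} (-1)^j C(3,j)(6-j)!
= C(3,0)·6! - C(3,1)·5! + C(3,2)·4! - C(3,3)·3!
= 720 - 360 + 72 - 6
= 426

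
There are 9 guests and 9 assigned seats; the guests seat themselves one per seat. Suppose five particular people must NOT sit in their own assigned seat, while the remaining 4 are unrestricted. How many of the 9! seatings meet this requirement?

Inclusion-exclusion on the 5 forbidden self-matches:
Σ_{j=0}^{5} (-1)^j C(5,j)(9-j)!
= C(5,0)·9! - C(5,1)·8! + C(5,2)·7! - C(5,3)·6! + C(5,4)·5! - C(5,5)·4!
= 362880 - 201600 + 50400 - 7200 + 600 - 24
= 205056

205056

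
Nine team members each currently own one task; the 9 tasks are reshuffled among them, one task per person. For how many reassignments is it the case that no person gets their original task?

133496

Recurrence: !9 = 8·(!8 + !7).
!9 = 8·(14833 + 1854) = 8·16687 = 133496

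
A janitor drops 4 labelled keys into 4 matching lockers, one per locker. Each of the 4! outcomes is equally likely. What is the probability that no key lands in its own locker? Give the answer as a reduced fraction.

3/8

Favorable outcomes: !4 = 9.
Total outcomes: 4! = 24.
Probability = 9/24 = 3/8.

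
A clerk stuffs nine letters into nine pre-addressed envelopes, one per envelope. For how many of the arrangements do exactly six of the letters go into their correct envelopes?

168

Pick the 6 fixed positions: C(9,6) = 84 ways.
The other 3 form a derangement: !3 = 2.
Total: 84 × 2 = 168.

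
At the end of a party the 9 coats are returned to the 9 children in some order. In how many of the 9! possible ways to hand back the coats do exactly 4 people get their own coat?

5544

Pick the 4 fixed positions: C(9,4) = 126 ways.
The remaining 5 must be deranged: !5 = 44.
Total: 126 × 44 = 5544.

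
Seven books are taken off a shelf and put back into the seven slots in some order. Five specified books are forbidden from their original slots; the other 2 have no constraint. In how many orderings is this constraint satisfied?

2428

Inclusion-exclusion on the 5 forbidden self-matches:
Σ_{j=0}^{5} (-1)^j C(5,j)(7-j)!
= C(5,0)·7! - C(5,1)·6! + C(5,2)·5! - C(5,3)·4! + C(5,4)·3! - C(5,5)·2!
= 5040 - 3600 + 1200 - 240 + 30 - 2
= 2428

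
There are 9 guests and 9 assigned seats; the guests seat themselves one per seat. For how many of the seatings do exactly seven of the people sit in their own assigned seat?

Pick the 7 fixed positions: C(9,7) = 36 ways.
The other 2 form a derangement: !2 = 1.
Total: 36 × 1 = 36.

36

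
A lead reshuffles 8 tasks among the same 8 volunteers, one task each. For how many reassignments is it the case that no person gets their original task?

14833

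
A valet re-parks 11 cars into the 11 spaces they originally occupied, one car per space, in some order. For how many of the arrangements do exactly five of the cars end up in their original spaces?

Choose which 5 of the 11 are fixed: C(11,5) = 462.
The other 6 form a derangement: !6 = 265.
Total: 462 × 265 = 122430.

122430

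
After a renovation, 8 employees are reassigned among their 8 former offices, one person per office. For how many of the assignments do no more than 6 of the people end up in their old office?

40319

Sum C(8,i)·!(8-i) for i = 0..6:
  i=0: C(8,0)·!8 = 1·14833 = 14833
  i=1: C(8,1)·!7 = 8·1854 = 14832
  i=2: C(8,2)·!6 = 28·265 = 7420
  i=3: C(8,3)·!5 = 56·44 = 2464
  i=4: C(8,4)·!4 = 70·9 = 630
  i=5: C(8,5)·!3 = 56·2 = 112
  i=6: C(8,6)·!2 = 28·1 = 28
Total = 40319.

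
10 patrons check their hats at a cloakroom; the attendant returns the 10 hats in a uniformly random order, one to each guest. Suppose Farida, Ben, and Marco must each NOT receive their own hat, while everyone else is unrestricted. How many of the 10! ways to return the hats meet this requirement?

Let A_j be the event that the j-th constrained one is fixed. By inclusion-exclusion over the 3 events:
Σ_{j=0}^{3} (-1)^j C(3,j)(10-j)!
= C(3,0)·10! - C(3,1)·9! + C(3,2)·8! - C(3,3)·7!
= 3628800 - 1088640 + 120960 - 5040
= 2656080

2656080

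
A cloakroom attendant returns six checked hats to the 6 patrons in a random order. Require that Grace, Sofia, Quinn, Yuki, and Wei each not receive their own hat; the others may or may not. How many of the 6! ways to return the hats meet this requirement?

309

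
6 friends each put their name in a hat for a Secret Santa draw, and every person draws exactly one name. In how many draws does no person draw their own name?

265

Recurrence: !6 = 5·(!5 + !4).
!6 = 5·(44 + 9) = 5·53 = 265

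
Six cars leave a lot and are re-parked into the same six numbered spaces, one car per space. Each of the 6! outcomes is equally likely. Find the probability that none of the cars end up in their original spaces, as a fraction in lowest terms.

53/144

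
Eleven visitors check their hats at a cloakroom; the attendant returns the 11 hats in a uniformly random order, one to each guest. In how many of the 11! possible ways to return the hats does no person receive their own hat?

By inclusion-exclusion, !11 = Σ (-1)^k · 11!/k! for k=0..11
= 11! - 11!/1! + 11!/2! - 11!/3! + 11!/4! - 11!/5! + 11!/6! - 11!/7! + 11!/8! - 11!/9! + 11!/10! - 11!/11!
= 39916800 - 39916800 + 19958400 - 6652800 + 1663200 - 332640 + 55440 - 7920 + 990 - 110 + 11 - 1
= 14684570

14684570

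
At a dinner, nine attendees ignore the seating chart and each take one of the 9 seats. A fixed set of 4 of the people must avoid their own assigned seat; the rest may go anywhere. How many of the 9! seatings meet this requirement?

Let A_j be the event that the j-th constrained one is fixed. By inclusion-exclusion over the 4 events:
Σ_{j=0}^{4} (-1)^j C(4,j)(9-j)!
= C(4,0)·9! - C(4,1)·8! + C(4,2)·7! - C(4,3)·6! + C(4,4)·5!
= 362880 - 161280 + 30240 - 2880 + 120
= 229080

229080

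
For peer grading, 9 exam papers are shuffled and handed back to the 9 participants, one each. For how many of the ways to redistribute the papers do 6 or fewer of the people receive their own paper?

362843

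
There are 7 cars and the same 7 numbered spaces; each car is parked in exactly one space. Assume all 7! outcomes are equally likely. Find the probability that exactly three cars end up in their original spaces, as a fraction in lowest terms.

Favorable outcomes: C(7,3)·!4 = 35·9 = 315.
Total outcomes: 7! = 5040.
Probability = 315/5040 = 1/16.

1/16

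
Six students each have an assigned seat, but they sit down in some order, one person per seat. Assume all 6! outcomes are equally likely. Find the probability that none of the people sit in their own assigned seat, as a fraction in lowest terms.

Favorable outcomes: !6 = 265.
Total outcomes: 6! = 720.
Probability = 265/720 = 53/144.

53/144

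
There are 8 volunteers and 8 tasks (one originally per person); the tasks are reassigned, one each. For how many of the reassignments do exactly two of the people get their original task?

7420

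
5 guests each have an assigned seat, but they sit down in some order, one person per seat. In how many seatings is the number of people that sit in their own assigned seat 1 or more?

76

Sum C(5,i)·!(5-i) for i = 1..5:
  i=1: C(5,1)·!4 = 5·9 = 45
  i=2: C(5,2)·!3 = 10·2 = 20
  i=3: C(5,3)·!2 = 10·1 = 10
  i=4: C(5,4)·!1 = 5·0 = 0
  i=5: C(5,5)·!0 = 1·1 = 1
Total = 76.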